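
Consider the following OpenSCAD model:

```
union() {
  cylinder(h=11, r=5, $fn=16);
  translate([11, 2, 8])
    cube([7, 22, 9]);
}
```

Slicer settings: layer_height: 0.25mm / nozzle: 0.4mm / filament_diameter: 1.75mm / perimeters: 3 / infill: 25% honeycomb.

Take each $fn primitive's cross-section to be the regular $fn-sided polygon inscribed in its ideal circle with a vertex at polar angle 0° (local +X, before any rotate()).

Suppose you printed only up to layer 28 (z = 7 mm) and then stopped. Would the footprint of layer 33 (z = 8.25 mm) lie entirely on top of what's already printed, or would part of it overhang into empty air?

Compare the two slices. At z = 7: the cylinder: section is a regular 16-gon, circumradius r=5 (area = (16/2)·5.000²·sin(360°/16) = 76.54 mm²); the cube at (11, 2) is absent (z outside [8, 17]); Taking the union: only the r=5 cylinder is present, so the union is just that shape — area = 76.54 mm². At z = 8.25: the r=5 cylinder gives a regular 16-gon of circumradius 5 (constant along its height) (area = (16/2)·5.000²·sin(360°/16) = 76.54 mm²); the 7×22 cube at (11, 2) contributes its full rectangle (area 154.00 mm²); Taking the union: the 2 present regions are separate (no shared area or edge), so areas and boundary lengths simply add and each stays a separate island — area = 230.54 mm². Checking containment: at z = 8.25 the cross-section extends beyond the z = 7 cross-section by about 154.00 mm².

part overhangs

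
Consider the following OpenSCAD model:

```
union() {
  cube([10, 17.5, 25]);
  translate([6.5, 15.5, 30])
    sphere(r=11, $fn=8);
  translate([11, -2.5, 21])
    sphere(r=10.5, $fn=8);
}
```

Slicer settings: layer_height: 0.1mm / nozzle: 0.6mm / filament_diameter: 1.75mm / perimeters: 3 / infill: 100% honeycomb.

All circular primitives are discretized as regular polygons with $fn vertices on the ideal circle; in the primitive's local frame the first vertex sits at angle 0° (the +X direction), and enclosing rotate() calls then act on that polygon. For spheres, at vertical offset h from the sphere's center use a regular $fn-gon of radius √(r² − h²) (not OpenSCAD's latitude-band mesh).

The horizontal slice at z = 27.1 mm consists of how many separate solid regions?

At z = 27.1 mm: the cube is absent (z outside [0, 25]); the r=11 sphere at (6.5, 15.5) slices to a regular 8-gon of circumradius 10.611 (√(r²−h²) with h=2.9 from center); the sphere at (11, -2.5): section is a regular 8-gon, circumradius = √(r²−h²) = √(10.5²−6.1²) = 8.546; Combining (union): the 2 present regions are separate (no shared area or edge), so areas and boundary lengths simply add and each stays a separate island — 2 connected regions. The result has 2 disconnected regions.

2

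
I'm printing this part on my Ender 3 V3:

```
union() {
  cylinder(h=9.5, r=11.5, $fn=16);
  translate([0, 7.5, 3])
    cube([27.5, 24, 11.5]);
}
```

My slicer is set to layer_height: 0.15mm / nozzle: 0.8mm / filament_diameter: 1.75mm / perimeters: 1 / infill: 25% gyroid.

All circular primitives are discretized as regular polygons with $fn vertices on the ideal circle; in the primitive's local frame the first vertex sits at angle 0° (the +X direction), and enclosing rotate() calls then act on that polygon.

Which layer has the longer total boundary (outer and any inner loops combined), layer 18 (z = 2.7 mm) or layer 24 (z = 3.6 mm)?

Layer 18 (z = 2.7): the r=11.5 cylinder gives a regular 16-gon of circumradius 11.5 (constant along its height) (perimeter = 2·16·11.500·sin(180°/16) = 71.79 mm); the cube at (0, 7.5) is not intersected at this z (z outside [3, 14.5]); Taking the union: only the r=11.5 cylinder is present, so the union is just that shape — boundary = 71.79 mm. So its perimeter = 71.79 mm. Layer 24 (z = 3.6): the r=11.5 cylinder gives a regular 16-gon of circumradius 11.5 (constant along its height) (perimeter = 2·16·11.500·sin(180°/16) = 71.79 mm); the cube at (0, 7.5) (footprint 27.5×24) is included at this height (perimeter 103.00 mm); Merging all regions: the regions partially overlap (shared area 22.82 mm²), so the edge portions inside another operand are dropped and the merged outline is re-measured after clipping — boundary = 152.51 mm. So its perimeter = 152.51 mm. Layer 24 is larger (152.51 vs 71.79 mm).

layer 24 (z = 3.6 mm)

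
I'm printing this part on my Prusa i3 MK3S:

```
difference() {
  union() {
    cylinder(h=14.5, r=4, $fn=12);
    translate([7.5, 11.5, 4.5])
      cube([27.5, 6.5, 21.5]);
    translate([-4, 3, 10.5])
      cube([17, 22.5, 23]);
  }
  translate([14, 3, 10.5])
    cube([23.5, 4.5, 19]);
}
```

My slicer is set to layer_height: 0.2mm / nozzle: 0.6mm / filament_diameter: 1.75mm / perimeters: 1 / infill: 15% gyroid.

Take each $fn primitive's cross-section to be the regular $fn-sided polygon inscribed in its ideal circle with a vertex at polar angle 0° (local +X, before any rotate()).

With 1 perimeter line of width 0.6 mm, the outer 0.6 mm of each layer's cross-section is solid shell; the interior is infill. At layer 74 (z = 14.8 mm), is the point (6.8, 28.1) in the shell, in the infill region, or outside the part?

At z = 14.8 mm: the cylinder is absent (z outside [0, 14.5]); the cube at (7.5, 11.5) is present — its section is the full 27.5×6.5 rectangle; the 17×22.5 cube at (-4, 3) contributes its full rectangle; Taking the union: the regions partially overlap (shared area 35.75 mm²), so overlapping operands fuse into one piece — 1 connected region; the cube at (14, 3) is present — its section is the full 23.5×4.5 rectangle; After the difference (first − rest): starting from that combined region, the 23.5×4.5 cube at (14, 3) misses the remaining region (no effect) — 1 connected region. Overall, the cross-section is a single solid region. The nearest boundary edge runs (-4.00, 25.50)→(13.00, 25.50); distance from the point to it = 2.60 mm. The point is not inside any of the regions above, so it lies outside the cross-section (2.60 mm from the nearest boundary).

outside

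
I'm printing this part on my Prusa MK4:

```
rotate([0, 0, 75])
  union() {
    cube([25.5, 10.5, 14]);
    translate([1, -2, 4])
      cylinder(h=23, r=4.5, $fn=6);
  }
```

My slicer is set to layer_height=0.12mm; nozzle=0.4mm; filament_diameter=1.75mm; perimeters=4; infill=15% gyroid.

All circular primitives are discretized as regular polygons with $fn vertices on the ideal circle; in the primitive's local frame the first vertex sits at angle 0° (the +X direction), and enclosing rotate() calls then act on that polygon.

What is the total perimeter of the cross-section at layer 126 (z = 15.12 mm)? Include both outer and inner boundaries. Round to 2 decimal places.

At z = 15.12 mm: the cube does not reach this height (z outside [0, 14]); the r=4.5 cylinder at (1, -2) gives a regular 6-gon of circumradius 4.5 (constant along its height) (perimeter = 2·6·4.500·sin(180°/6) = 27.00 mm); Merging all regions: only the r=4.5 cylinder at (1, -2) is present, so the union is just that shape — boundary = 27.00 mm; (whole slice rotated 75° about Z — lengths, areas and connectivity unchanged). Overall, the cross-section is a single solid region. Total boundary length (outer) = 27.00 mm.

27.00 mm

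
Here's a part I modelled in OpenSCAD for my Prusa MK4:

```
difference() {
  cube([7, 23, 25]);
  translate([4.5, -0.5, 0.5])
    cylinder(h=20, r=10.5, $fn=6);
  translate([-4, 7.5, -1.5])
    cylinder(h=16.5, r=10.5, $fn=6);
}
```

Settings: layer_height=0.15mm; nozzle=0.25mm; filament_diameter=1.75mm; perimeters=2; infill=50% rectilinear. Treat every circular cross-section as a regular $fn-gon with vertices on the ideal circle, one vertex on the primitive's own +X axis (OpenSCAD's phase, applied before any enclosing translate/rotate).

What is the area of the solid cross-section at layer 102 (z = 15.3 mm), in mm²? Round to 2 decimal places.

At z = 15.3 mm: the cube (footprint 7×23) is included at this height (area 161.00 mm²); the cylinder at (4.5, -0.5): section is a regular 6-gon, circumradius r=10.5 (area = (6/2)·10.500²·sin(360°/6) = 286.44 mm²); the cylinder at (-4, 7.5) is absent (z outside [-1.5, 15]); After the difference (first − rest): starting from the 7×23 cube (161.00 mm²), the r=10.5 cylinder at (4.5, -0.5) partially overlaps it — only the 60.15 mm² overlap (of its 286.44 mm²) is removed, clipping the outline — area = 100.85 mm². Overall, the cross-section is a single solid region. Net area = 100.85 mm².

100.85 mm²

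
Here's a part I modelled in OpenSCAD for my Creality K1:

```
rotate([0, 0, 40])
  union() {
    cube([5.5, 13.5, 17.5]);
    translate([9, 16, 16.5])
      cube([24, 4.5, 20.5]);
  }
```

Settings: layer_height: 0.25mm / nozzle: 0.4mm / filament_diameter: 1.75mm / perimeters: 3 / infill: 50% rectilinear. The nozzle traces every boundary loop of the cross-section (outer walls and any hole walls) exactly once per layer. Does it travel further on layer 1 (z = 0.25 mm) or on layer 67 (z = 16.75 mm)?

Layer 1 (z = 0.25): the 5.5×13.5 cube contributes its full rectangle (perimeter 38.00 mm); the cube at (9, 16) does not reach this height (z outside [16.5, 37]); Combining (union): only the 5.5×13.5 cube is present, so the union is just that shape — boundary = 38.00 mm; (whole slice rotated 40° about Z — lengths, areas and connectivity unchanged). So its perimeter = 38.00 mm. Layer 67 (z = 16.75): the 5.5×13.5 cube contributes its full rectangle (perimeter 38.00 mm); the cube at (9, 16) (footprint 24×4.5) is included at this height (perimeter 57.00 mm); Merging all regions: the 2 present regions are separate (no shared area or edge), so areas and boundary lengths simply add and each stays a separate island — boundary = 95.00 mm; (whole slice rotated 40° about Z — lengths, areas and connectivity unchanged). So its perimeter = 95.00 mm. Layer 67 is larger (95.00 vs 38.00 mm).

layer 67 (z = 16.75 mm)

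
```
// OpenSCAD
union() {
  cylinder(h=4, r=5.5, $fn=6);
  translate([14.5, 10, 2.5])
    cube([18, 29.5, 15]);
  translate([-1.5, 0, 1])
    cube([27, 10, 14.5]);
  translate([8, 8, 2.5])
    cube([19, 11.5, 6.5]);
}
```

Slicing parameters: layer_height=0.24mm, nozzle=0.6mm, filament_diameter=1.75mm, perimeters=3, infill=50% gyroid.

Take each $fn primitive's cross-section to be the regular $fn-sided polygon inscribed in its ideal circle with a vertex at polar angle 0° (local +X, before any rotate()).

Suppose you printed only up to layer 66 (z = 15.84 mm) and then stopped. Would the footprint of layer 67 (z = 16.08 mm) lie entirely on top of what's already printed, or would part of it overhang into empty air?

Compare the two slices. At z = 15.84: the cylinder is absent (z outside [0, 4]); the cube at (14.5, 10) (footprint 18×29.5) is included at this height (area 531.00 mm²); the cube at (-1.5, 0) is absent (z outside [1, 15.5]); the cube at (8, 8) is absent (z outside [2.5, 9]); Taking the union: only the 18×29.5 cube at (14.5, 10) is present, so the union is just that shape — area = 531.00 mm². At z = 16.08: the cylinder is not intersected at this z (z outside [0, 4]); the cube at (14.5, 10) (footprint 18×29.5) is included at this height (area 531.00 mm²); the cube at (-1.5, 0) is not intersected at this z (z outside [1, 15.5]); the cube at (8, 8) is not intersected at this z (z outside [2.5, 9]); Merging all regions: only the 18×29.5 cube at (14.5, 10) is present, so the union is just that shape — area = 531.00 mm². Checking containment: the cross-section at z = 16.08 is a subset of the cross-section at z = 15.84.

entirely on top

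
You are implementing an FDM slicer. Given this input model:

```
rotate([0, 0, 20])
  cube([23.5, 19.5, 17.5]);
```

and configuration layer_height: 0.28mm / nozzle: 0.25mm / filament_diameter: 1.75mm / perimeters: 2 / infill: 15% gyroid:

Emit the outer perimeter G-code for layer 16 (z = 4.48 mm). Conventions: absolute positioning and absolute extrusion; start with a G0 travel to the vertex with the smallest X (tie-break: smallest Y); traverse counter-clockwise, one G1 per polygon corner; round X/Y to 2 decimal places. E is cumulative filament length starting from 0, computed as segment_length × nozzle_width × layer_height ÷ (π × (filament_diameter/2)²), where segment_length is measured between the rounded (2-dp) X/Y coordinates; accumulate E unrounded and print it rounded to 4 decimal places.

At z = 4.48 mm: the cube is present — its section is the full 23.5×19.5 rectangle; (rotated 20° about Z; rotation is an isometry so areas/perimeters/island counts are preserved). The outline is a single polygon with 4 vertices. Extrusion per mm of travel: 0.25 × 0.28 / (π × 0.875²) = 0.029103. Accumulating E over each segment gives final E = 2.5025.

G0 X-6.67 Y18.32 Z4.48
G1 X0.00 Y0.00 E0.5674
G1 X22.08 Y8.04 E1.2513
G1 X15.41 Y26.36 E1.8187
G1 X-6.67 Y18.32 E2.5025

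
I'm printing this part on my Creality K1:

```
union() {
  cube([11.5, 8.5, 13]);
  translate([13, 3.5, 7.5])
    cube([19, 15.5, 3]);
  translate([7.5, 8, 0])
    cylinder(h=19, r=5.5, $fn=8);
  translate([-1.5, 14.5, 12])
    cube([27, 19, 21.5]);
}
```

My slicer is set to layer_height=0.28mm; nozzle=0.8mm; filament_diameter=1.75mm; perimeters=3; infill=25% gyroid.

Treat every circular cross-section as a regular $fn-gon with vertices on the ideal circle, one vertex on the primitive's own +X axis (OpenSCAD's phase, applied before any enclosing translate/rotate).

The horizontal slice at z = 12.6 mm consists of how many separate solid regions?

At z = 12.6 mm: the cube is present — its section is the full 11.5×8.5 rectangle; the cube at (13, 3.5) is absent (z outside [7.5, 10.5]); the r=5.5 cylinder at (7.5, 8) gives a regular 8-gon of circumradius 5.5 (constant along its height); the cube at (-1.5, 14.5) is present — its section is the full 27×19 rectangle; Combining (union): the regions partially overlap (shared area 44.76 mm²), so overlapping operands fuse into one piece — 2 connected regions. The result has 2 disconnected regions.

2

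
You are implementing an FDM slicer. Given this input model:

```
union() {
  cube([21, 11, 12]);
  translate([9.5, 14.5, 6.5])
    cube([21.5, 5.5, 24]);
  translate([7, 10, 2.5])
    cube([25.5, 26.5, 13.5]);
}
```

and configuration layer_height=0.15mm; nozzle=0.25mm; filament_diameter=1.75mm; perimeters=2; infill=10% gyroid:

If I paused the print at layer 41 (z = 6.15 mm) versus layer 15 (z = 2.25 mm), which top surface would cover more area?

layer 41 (z = 6.15 mm)

Layer 41 (z = 6.15): the cube is present — its section is the full 21×11 rectangle (area 231.00 mm²); the cube at (9.5, 14.5) is absent (z outside [6.5, 30.5]); the cube at (7, 10) is present — its section is the full 25.5×26.5 rectangle (area 675.75 mm²); Combining (union): the regions partially overlap — summed areas 906.75 mm² minus the doubly-counted overlap 14.00 mm² gives 892.75 mm² — area = 892.75 mm². So its area = 892.75 mm². Layer 15 (z = 2.25): the cube is present — its section is the full 21×11 rectangle (area 231.00 mm²); the cube at (9.5, 14.5) is not intersected at this z (z outside [6.5, 30.5]); the cube at (7, 10) is absent (z outside [2.5, 16]); Merging all regions: only the 21×11 cube is present, so the union is just that shape — area = 231.00 mm². So its area = 231.00 mm². Layer 41 is larger (892.75 vs 231.00 mm²).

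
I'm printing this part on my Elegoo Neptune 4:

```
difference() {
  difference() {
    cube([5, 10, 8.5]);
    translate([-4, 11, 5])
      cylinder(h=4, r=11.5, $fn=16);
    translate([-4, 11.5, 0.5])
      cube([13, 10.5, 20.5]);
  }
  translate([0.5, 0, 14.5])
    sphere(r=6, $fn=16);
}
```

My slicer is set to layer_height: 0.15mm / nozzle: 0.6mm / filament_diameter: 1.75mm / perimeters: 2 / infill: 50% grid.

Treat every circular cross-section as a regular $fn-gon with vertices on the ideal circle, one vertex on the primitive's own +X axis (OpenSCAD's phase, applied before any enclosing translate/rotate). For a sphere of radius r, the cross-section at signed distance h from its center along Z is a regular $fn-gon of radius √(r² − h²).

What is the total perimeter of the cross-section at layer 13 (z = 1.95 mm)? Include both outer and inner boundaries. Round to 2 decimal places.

30.00 mm

At z = 1.95 mm: the cube is present — its section is the full 5×10 rectangle (perimeter 30.00 mm); the cylinder at (-4, 11) does not reach this height (z outside [5, 9]); the cube at (-4, 11.5) is present — its section is the full 13×10.5 rectangle (perimeter 47.00 mm); Subtracting the remaining from the first: starting from the 5×10 cube, the 13×10.5 cube at (-4, 11.5) misses the remaining region (no effect) — boundary = 30.00 mm; the sphere at (0.5, 0) is not intersected at this z (|z−center|=12.550 > r=6); After the difference (first − rest): none of the subtracted shapes is present at this height, so that combined region is unchanged — boundary = 30.00 mm. Overall, the cross-section is a single solid region. Total boundary length (outer) = 30.00 mm.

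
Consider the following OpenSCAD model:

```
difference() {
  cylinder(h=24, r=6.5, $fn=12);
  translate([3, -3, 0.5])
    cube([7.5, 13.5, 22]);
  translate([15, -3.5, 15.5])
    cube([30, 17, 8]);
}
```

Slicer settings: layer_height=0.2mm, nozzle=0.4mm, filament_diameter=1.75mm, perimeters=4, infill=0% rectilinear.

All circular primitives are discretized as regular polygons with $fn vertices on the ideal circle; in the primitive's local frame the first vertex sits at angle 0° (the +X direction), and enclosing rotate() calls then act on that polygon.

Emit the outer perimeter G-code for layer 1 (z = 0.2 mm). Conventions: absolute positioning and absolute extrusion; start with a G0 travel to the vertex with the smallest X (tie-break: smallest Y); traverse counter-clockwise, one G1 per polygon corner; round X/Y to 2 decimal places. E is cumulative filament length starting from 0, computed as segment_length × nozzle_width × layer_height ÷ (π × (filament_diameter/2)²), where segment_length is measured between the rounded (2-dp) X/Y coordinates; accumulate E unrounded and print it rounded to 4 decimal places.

At z = 0.2 mm: the r=6.5 cylinder gives a regular 12-gon of circumradius 6.5 (constant along its height); the cube at (3, -3) is absent (z outside [0.5, 22.5]); the cube at (15, -3.5) does not reach this height (z outside [15.5, 23.5]); Taking the first minus the rest: none of the subtracted shapes is present at this height, so the r=6.5 cylinder is unchanged — 1 connected region. The outline is a single polygon with 12 vertices. Extrusion per mm of travel: 0.4 × 0.2 / (π × 0.875²) = 0.033260. Accumulating E over each segment gives final E = 1.3430.

G0 X-6.50 Y0.00 Z0.20
G1 X-5.63 Y-3.25 E0.1119
G1 X-3.25 Y-5.63 E0.2238
G1 X0.00 Y-6.50 E0.3358
G1 X3.25 Y-5.63 E0.4477
G1 X5.63 Y-3.25 E0.5596
G1 X6.50 Y0.00 E0.6715
G1 X5.63 Y3.25 E0.7834
G1 X3.25 Y5.63 E0.8954
G1 X0.00 Y6.50 E1.0073
G1 X-3.25 Y5.63 E1.1192
G1 X-5.63 Y3.25 E1.2311
G1 X-6.50 Y0.00 E1.3430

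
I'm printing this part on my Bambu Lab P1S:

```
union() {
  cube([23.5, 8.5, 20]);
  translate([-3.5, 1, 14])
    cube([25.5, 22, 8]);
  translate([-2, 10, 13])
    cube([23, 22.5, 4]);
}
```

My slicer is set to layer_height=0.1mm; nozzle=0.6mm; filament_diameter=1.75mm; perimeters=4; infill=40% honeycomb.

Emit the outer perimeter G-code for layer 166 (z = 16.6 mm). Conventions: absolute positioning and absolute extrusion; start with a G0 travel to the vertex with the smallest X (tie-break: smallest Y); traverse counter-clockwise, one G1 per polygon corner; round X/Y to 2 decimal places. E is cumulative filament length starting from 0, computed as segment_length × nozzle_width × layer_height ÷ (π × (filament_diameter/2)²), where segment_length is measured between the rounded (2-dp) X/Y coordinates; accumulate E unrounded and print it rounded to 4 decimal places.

At z = 16.6 mm: the cube (footprint 23.5×8.5) is included at this height; the 25.5×22 cube at (-3.5, 1) contributes its full rectangle; the 23×22.5 cube at (-2, 10) contributes its full rectangle; Merging all regions: the regions partially overlap (shared area 464.00 mm²), so overlapping operands fuse into one piece — 1 connected region. The outline is a single polygon with 12 vertices. Extrusion per mm of travel: 0.6 × 0.1 / (π × 0.875²) = 0.024945. Accumulating E over each segment gives final E = 2.9685.

G0 X-3.50 Y1.00 Z16.60
G1 X0.00 Y1.00 E0.0873
G1 X0.00 Y0.00 E0.1123
G1 X23.50 Y0.00 E0.6985
G1 X23.50 Y8.50 E0.9105
G1 X22.00 Y8.50 E0.9479
G1 X22.00 Y23.00 E1.3096
G1 X21.00 Y23.00 E1.3346
G1 X21.00 Y32.50 E1.5715
G1 X-2.00 Y32.50 E2.1453
G1 X-2.00 Y23.00 E2.3823
G1 X-3.50 Y23.00 E2.4197
G1 X-3.50 Y1.00 E2.9685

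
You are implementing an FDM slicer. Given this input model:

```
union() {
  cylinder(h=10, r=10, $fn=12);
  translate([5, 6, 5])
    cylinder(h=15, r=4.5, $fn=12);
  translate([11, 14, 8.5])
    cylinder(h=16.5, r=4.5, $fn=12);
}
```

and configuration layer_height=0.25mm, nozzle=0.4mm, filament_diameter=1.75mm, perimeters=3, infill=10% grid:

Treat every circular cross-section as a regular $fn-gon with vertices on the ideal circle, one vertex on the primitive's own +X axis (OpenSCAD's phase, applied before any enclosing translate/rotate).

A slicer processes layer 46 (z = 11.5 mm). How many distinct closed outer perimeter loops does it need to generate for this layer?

2

At z = 11.5 mm: the cylinder is not intersected at this z (z outside [0, 10]); the r=4.5 cylinder at (5, 6) contributes a regular 12-gon of circumradius 4.5; the cylinder at (11, 14): section is a regular 12-gon, circumradius r=4.5; Combining (union): the 2 present regions are separate (no shared area or edge), so areas and boundary lengths simply add and each stays a separate island — 2 connected regions. The result has 2 disconnected regions.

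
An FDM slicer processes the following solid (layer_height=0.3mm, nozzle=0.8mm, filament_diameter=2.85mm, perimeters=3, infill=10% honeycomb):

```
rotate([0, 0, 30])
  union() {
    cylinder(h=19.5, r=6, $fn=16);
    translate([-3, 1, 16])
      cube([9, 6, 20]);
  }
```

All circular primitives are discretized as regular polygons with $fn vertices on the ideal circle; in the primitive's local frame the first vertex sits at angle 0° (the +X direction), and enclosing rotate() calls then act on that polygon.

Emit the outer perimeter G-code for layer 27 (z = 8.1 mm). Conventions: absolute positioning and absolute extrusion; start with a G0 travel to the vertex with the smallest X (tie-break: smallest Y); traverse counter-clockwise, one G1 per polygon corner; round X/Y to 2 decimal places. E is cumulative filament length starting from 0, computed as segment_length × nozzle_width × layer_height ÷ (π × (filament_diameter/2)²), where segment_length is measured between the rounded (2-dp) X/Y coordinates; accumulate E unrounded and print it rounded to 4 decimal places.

G0 X-5.95 Y-0.78 Z8.10
G1 X-5.20 Y-3.00 E0.0882
G1 X-3.65 Y-4.76 E0.1764
G1 X-1.55 Y-5.80 E0.2645
G1 X0.78 Y-5.95 E0.3524
G1 X3.00 Y-5.20 E0.4405
G1 X4.76 Y-3.65 E0.5288
G1 X5.80 Y-1.55 E0.6169
G1 X5.95 Y0.78 E0.7048
G1 X5.20 Y3.00 E0.7929
G1 X3.65 Y4.76 E0.8812
G1 X1.55 Y5.80 E0.9693
G1 X-0.78 Y5.95 E1.0572
G1 X-3.00 Y5.20 E1.1453
G1 X-4.76 Y3.65 E1.2335
G1 X-5.80 Y1.55 E1.3217
G1 X-5.95 Y-0.78 E1.4095

At z = 8.1 mm: the cylinder: section is a regular 16-gon, circumradius r=6; the cube at (-3, 1) does not reach this height (z outside [16, 36]); Merging all regions: only the r=6 cylinder is present, so the union is just that shape — 1 connected region; (rotated 30° about Z; rotation is an isometry so areas/perimeters/island counts are preserved). The outline is a single polygon with 16 vertices. Extrusion per mm of travel: 0.8 × 0.3 / (π × 1.425²) = 0.037621. Accumulating E over each segment gives final E = 1.4095.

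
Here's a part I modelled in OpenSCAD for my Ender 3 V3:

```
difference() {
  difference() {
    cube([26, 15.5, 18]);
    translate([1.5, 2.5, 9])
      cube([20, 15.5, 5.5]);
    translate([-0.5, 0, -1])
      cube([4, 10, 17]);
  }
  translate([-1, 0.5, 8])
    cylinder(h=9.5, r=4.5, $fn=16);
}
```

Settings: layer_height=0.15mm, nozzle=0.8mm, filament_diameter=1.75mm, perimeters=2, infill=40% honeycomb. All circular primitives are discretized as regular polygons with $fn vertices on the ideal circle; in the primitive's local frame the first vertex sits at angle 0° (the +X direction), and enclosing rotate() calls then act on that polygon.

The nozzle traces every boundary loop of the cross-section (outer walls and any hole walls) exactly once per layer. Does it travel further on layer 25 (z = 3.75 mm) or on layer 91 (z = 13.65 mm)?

Layer 25 (z = 3.75): the cube (footprint 26×15.5) is included at this height (perimeter 83.00 mm); the cube at (1.5, 2.5) is not intersected at this z (z outside [9, 14.5]); the 4×10 cube at (-0.5, 0) contributes its full rectangle (perimeter 28.00 mm); After the difference (first − rest): starting from the 26×15.5 cube, the 4×10 cube at (-0.5, 0) partially overlaps it — only the 35.00 mm² overlap (of its 40.00 mm²) is removed, clipping the outline — boundary = 83.00 mm; the cylinder at (-1, 0.5) does not reach this height (z outside [8, 17.5]); Taking the first minus the rest: none of the subtracted shapes is present at this height, so the result so far is unchanged — boundary = 83.00 mm. So its perimeter = 83.00 mm. Layer 91 (z = 13.65): the cube (footprint 26×15.5) is included at this height (perimeter 83.00 mm); the cube at (1.5, 2.5) (footprint 20×15.5) is included at this height (perimeter 71.00 mm); the 4×10 cube at (-0.5, 0) contributes its full rectangle (perimeter 28.00 mm); Taking the first minus the rest: starting from the 26×15.5 cube, the 20×15.5 cube at (1.5, 2.5) partially overlaps it — only the 260.00 mm² overlap (of its 310.00 mm²) is removed, clipping the outline; the 4×10 cube at (-0.5, 0) partially overlaps it — only the 20.00 mm² overlap (of its 40.00 mm²) is removed, clipping the outline — boundary = 90.00 mm; the r=4.5 cylinder at (-1, 0.5) contributes a regular 16-gon of circumradius 4.5 (perimeter = 2·16·4.500·sin(180°/16) = 28.09 mm); Subtracting the remaining from the first: starting from that combined region, the r=4.5 cylinder at (-1, 0.5) misses the remaining region (no effect) — boundary = 90.00 mm. So its perimeter = 90.00 mm. Layer 91 is larger (90.00 vs 83.00 mm).

layer 91 (z = 13.65 mm)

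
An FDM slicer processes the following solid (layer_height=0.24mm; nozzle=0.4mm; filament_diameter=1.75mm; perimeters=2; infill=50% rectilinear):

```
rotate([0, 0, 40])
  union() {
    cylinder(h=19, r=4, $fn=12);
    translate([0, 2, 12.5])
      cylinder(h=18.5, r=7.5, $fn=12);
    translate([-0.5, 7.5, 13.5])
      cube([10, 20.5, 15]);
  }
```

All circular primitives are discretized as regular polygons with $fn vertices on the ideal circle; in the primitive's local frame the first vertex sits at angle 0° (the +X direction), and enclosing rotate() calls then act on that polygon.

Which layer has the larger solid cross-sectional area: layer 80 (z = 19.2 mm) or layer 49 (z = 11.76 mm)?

Layer 80 (z = 19.2): the cylinder is not intersected at this z (z outside [0, 19]); the r=7.5 cylinder at (0, 2) contributes a regular 12-gon of circumradius 7.5 (area = (12/2)·7.500²·sin(360°/12) = 168.75 mm²); the cube at (-0.5, 7.5) is present — its section is the full 10×20.5 rectangle (area 205.00 mm²); Combining (union): the regions partially overlap — summed areas 373.75 mm² minus the doubly-counted overlap 7.08 mm² gives 366.67 mm² — area = 366.67 mm²; (whole slice rotated 40° about Z — lengths, areas and connectivity unchanged). So its area = 366.67 mm². Layer 49 (z = 11.76): the r=4 cylinder gives a regular 12-gon of circumradius 4 (constant along its height) (area = (12/2)·4.000²·sin(360°/12) = 48.00 mm²); the cylinder at (0, 2) is not intersected at this z (z outside [12.5, 31]); the cube at (-0.5, 7.5) does not reach this height (z outside [13.5, 28.5]); Combining (union): only the r=4 cylinder is present, so the union is just that shape — area = 48.00 mm²; (rotated 40° about Z; rotation is an isometry so areas/perimeters/island counts are preserved). So its area = 48.00 mm². Layer 80 is larger (366.67 vs 48.00 mm²).

layer 80 (z = 19.2 mm)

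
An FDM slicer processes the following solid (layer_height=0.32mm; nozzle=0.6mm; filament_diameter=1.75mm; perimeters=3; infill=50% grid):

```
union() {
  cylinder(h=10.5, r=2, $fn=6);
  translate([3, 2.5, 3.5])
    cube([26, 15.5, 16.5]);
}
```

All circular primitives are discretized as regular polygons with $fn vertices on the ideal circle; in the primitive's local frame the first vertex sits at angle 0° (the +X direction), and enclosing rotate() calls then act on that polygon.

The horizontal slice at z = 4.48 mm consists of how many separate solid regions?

2

At z = 4.48 mm: the cylinder: section is a regular 6-gon, circumradius r=2; the cube at (3, 2.5) (footprint 26×15.5) is included at this height; Merging all regions: the 2 present regions are separate (no shared area or edge), so areas and boundary lengths simply add and each stays a separate island — 2 connected regions. The result has 2 disconnected regions.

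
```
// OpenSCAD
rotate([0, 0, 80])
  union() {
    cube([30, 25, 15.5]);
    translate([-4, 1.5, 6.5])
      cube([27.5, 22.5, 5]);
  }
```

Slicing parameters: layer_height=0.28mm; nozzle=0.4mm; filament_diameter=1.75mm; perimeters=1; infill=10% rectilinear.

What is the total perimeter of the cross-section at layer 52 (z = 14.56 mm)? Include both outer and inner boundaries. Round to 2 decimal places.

110.00 mm

At z = 14.56 mm: the cube (footprint 30×25) is included at this height (perimeter 110.00 mm); the cube at (-4, 1.5) does not reach this height (z outside [6.5, 11.5]); Merging all regions: only the 30×25 cube is present, so the union is just that shape — boundary = 110.00 mm; (rotated 80° about Z; rotation is an isometry so areas/perimeters/island counts are preserved). Overall, the cross-section is a single solid region. Total boundary length (outer) = 110.00 mm.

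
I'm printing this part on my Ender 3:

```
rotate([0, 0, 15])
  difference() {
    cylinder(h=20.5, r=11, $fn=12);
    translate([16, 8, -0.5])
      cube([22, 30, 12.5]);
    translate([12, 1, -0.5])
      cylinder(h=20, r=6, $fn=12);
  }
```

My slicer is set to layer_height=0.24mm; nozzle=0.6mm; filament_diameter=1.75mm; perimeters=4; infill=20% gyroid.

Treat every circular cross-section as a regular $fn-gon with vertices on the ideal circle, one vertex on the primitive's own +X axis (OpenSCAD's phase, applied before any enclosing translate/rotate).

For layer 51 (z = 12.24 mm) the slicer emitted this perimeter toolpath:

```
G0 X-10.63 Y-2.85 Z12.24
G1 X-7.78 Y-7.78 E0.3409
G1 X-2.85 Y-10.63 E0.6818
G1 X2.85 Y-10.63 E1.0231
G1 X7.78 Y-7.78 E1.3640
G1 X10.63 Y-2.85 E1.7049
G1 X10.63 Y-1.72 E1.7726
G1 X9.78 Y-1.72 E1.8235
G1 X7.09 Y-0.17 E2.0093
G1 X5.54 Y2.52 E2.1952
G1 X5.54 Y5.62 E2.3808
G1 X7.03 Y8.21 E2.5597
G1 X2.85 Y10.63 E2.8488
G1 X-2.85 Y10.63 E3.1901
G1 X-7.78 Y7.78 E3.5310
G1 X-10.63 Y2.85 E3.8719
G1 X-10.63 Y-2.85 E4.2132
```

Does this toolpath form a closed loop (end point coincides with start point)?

yes

Start point (G0): (-10.63, -2.85). End point (last G1): the path returns to the start — closed.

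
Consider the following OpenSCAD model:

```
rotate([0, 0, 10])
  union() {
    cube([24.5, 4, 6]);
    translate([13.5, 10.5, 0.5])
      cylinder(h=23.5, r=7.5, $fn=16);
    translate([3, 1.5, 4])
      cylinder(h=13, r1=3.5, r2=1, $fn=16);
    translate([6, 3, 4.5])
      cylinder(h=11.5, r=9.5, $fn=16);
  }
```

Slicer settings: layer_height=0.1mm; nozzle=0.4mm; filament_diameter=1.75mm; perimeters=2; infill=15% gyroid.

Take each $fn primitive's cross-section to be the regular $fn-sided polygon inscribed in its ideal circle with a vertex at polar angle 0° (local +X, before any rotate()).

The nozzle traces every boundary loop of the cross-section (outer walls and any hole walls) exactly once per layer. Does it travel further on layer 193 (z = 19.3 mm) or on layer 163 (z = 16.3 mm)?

layer 163 (z = 16.3 mm)

Layer 193 (z = 19.3): the cube is absent (z outside [0, 6]); the cylinder at (13.5, 10.5): section is a regular 16-gon, circumradius r=7.5 (perimeter = 2·16·7.500·sin(180°/16) = 46.82 mm); the cone at (3, 1.5) does not reach this height (z outside [4, 17]); the cylinder at (6, 3) is absent (z outside [4.5, 16]); Merging all regions: only the r=7.5 cylinder at (13.5, 10.5) is present, so the union is just that shape — boundary = 46.82 mm; (whole slice rotated 10° about Z — lengths, areas and connectivity unchanged). So its perimeter = 46.82 mm. Layer 163 (z = 16.3): the cube is not intersected at this z (z outside [0, 6]); the r=7.5 cylinder at (13.5, 10.5) gives a regular 16-gon of circumradius 7.5 (constant along its height) (perimeter = 2·16·7.500·sin(180°/16) = 46.82 mm); the cone at (3, 1.5): at t=0.946 of its height the radius interpolates to r₁+(r₂−r₁)t = 1.135, giving a regular 16-gon of that circumradius (perimeter = 2·16·1.135·sin(180°/16) = 7.08 mm); the cylinder at (6, 3) does not reach this height (z outside [4.5, 16]); Merging all regions: the 2 present regions are separate (no shared area or edge), so areas and boundary lengths simply add and each stays a separate island — boundary = 53.90 mm; (rotated 10° about Z; rotation is an isometry so areas/perimeters/island counts are preserved). So its perimeter = 53.90 mm. Layer 163 is larger (53.90 vs 46.82 mm).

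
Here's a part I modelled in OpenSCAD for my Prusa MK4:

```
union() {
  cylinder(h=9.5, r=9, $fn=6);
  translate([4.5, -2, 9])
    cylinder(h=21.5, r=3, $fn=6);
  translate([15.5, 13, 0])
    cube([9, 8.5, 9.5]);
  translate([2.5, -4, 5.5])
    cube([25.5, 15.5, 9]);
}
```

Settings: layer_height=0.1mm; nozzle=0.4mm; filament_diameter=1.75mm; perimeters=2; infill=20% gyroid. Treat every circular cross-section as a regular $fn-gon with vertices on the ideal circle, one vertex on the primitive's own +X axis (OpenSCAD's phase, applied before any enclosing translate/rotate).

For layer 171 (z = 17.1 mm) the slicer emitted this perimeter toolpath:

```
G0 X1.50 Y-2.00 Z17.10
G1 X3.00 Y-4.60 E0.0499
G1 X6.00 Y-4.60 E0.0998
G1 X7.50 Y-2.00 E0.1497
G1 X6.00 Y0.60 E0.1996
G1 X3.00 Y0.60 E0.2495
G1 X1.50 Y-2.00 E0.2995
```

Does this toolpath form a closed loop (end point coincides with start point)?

Start point (G0): (1.50, -2.00). End point (last G1): the path returns to the start — closed.

yes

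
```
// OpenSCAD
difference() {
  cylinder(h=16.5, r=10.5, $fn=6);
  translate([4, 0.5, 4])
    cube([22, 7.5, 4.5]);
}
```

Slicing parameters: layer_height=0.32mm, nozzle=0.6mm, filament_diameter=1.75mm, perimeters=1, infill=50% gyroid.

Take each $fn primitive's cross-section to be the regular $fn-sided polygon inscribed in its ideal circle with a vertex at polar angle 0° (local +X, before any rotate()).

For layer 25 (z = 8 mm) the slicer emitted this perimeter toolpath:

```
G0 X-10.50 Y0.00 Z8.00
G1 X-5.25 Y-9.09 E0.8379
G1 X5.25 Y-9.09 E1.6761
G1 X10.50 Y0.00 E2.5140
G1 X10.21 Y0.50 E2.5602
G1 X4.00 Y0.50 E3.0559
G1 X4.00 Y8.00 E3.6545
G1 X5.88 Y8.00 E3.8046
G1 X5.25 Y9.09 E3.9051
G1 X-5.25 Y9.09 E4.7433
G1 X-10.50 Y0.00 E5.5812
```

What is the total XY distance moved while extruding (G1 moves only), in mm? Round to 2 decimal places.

69.92 mm

Sum the Euclidean lengths of each G1 segment: total = 69.92 mm.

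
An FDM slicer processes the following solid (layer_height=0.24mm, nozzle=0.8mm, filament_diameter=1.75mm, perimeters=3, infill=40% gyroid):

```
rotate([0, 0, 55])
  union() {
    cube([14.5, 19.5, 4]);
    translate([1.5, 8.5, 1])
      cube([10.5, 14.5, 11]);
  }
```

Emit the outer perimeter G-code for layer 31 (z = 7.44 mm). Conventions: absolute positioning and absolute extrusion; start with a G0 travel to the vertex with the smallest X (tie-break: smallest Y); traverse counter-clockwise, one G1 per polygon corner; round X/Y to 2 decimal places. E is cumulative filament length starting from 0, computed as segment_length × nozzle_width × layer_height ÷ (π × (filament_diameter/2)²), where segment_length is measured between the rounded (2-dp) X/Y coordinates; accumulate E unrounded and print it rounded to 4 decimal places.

G0 X-17.98 Y14.42 Z7.44
G1 X-6.10 Y6.10 E1.1577
G1 X-0.08 Y14.71 E1.9964
G1 X-11.96 Y23.02 E3.1537
G1 X-17.98 Y14.42 E3.9916

At z = 7.44 mm: the cube is not intersected at this z (z outside [0, 4]); the cube at (1.5, 8.5) (footprint 10.5×14.5) is included at this height; Combining (union): only the 10.5×14.5 cube at (1.5, 8.5) is present, so the union is just that shape — 1 connected region; (whole slice rotated 55° about Z — lengths, areas and connectivity unchanged). The outline is a single polygon with 4 vertices. Extrusion per mm of travel: 0.8 × 0.24 / (π × 0.875²) = 0.079824. Accumulating E over each segment gives final E = 3.9916.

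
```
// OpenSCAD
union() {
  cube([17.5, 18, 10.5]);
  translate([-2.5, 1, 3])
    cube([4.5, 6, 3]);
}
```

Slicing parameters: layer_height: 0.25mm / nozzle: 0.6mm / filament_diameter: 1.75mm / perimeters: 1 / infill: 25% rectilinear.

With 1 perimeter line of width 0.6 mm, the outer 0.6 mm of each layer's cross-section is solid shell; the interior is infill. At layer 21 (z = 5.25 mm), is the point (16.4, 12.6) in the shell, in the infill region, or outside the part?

At z = 5.25 mm: the cube (footprint 17.5×18) is included at this height; the cube at (-2.5, 1) is present — its section is the full 4.5×6 rectangle; Combining (union): the regions partially overlap (shared area 12.00 mm²), so overlapping operands fuse into one piece — 1 connected region. Overall, the cross-section is a single solid region. The nearest boundary edge runs (17.50, 18.00)→(17.50, 0.00); distance from the point to it = 1.10 mm. The point is inside the cross-section and 1.10 mm from the nearest boundary — more than the 0.6 mm shell width (1 × 0.6), so it's in the infill interior.

infill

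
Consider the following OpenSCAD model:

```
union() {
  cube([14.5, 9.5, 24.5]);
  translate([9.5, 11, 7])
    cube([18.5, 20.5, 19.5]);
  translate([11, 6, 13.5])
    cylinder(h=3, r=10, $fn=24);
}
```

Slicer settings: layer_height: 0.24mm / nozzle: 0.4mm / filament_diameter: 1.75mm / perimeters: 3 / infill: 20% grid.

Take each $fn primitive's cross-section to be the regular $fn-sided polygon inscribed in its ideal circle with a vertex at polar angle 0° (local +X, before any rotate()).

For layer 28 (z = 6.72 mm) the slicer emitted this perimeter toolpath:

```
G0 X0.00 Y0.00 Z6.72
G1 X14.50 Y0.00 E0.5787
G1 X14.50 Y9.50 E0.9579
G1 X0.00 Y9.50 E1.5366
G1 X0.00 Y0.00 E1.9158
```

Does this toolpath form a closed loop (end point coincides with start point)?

yes

Start point (G0): (0.00, 0.00). End point (last G1): the path returns to the start — closed.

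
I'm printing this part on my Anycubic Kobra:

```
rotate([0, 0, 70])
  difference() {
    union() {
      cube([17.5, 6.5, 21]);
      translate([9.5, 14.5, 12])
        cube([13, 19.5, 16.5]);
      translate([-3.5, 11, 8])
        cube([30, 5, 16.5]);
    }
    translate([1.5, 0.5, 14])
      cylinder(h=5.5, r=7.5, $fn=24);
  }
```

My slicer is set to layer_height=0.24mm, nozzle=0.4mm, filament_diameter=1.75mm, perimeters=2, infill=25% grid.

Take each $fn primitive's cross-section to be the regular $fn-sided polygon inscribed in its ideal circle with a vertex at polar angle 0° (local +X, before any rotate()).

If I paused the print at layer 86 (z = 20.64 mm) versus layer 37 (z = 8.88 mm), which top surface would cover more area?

Layer 86 (z = 20.64): the 17.5×6.5 cube contributes its full rectangle (area 113.75 mm²); the 13×19.5 cube at (9.5, 14.5) contributes its full rectangle (area 253.50 mm²); the 30×5 cube at (-3.5, 11) contributes its full rectangle (area 150.00 mm²); Merging all regions: the regions partially overlap — summed areas 517.25 mm² minus the doubly-counted overlap 19.50 mm² gives 497.75 mm² — area = 497.75 mm²; the cylinder at (1.5, 0.5) is absent (z outside [14, 19.5]); After the difference (first − rest): none of the subtracted shapes is present at this height, so the result so far is unchanged — area = 497.75 mm²; (rotated 70° about Z; rotation is an isometry so areas/perimeters/island counts are preserved). So its area = 497.75 mm². Layer 37 (z = 8.88): the 17.5×6.5 cube contributes its full rectangle (area 113.75 mm²); the cube at (9.5, 14.5) does not reach this height (z outside [12, 28.5]); the 30×5 cube at (-3.5, 11) contributes its full rectangle (area 150.00 mm²); Merging all regions: the 2 present regions are separate (no shared area or edge), so areas and boundary lengths simply add and each stays a separate island — area = 263.75 mm²; the cylinder at (1.5, 0.5) does not reach this height (z outside [14, 19.5]); After the difference (first − rest): none of the subtracted shapes is present at this height, so that combined region is unchanged — area = 263.75 mm²; (rotated 70° about Z; rotation is an isometry so areas/perimeters/island counts are preserved). So its area = 263.75 mm². Layer 86 is larger (497.75 vs 263.75 mm²).

layer 86 (z = 20.64 mm)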